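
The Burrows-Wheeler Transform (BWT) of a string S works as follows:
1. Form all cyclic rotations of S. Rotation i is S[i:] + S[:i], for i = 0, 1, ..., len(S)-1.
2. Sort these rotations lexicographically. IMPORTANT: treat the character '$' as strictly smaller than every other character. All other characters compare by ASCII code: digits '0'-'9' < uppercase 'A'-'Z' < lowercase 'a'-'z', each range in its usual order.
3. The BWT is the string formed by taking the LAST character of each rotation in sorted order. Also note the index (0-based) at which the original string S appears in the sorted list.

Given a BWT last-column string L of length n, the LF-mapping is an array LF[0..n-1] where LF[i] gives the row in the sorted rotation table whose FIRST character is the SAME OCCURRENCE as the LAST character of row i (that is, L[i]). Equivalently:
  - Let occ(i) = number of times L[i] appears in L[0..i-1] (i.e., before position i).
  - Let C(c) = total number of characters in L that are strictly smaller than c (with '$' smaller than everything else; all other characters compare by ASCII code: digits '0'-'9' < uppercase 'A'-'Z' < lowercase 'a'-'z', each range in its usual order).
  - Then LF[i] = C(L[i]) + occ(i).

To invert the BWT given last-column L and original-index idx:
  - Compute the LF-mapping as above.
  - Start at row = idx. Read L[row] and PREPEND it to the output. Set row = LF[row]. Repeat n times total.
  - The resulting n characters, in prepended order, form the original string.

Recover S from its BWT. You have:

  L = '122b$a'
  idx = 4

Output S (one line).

Answer: ab221$

Derivation:
LF mapping: 1 2 3 5 0 4
Walk LF starting at row 4, prepending L[row]:
  step 1: row=4, L[4]='$', prepend. Next row=LF[4]=0
  step 2: row=0, L[0]='1', prepend. Next row=LF[0]=1
  step 3: row=1, L[1]='2', prepend. Next row=LF[1]=2
  step 4: row=2, L[2]='2', prepend. Next row=LF[2]=3
  step 5: row=3, L[3]='b', prepend. Next row=LF[3]=5
  step 6: row=5, L[5]='a', prepend. Next row=LF[5]=4
Reversed output: ab221$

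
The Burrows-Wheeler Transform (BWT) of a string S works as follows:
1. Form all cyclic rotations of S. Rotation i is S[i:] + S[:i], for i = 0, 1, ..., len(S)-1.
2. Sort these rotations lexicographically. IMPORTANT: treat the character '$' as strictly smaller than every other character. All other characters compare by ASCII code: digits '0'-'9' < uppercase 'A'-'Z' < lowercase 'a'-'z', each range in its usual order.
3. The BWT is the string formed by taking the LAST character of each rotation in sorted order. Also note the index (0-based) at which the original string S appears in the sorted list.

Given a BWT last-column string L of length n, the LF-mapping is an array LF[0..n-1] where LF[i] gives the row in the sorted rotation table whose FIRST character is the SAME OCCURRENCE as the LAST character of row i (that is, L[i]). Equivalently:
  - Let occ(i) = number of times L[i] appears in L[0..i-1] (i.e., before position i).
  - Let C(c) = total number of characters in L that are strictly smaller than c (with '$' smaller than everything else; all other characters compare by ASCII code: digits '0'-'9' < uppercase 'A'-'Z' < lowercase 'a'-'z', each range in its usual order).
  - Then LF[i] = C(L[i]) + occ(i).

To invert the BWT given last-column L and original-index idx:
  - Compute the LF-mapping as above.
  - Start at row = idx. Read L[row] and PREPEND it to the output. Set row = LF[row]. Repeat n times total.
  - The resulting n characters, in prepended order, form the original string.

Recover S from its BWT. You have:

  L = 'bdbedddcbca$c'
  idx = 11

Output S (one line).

LF mapping: 2 8 3 12 9 10 11 5 4 6 1 0 7
Walk LF starting at row 11, prepending L[row]:
  step 1: row=11, L[11]='$', prepend. Next row=LF[11]=0
  step 2: row=0, L[0]='b', prepend. Next row=LF[0]=2
  step 3: row=2, L[2]='b', prepend. Next row=LF[2]=3
  step 4: row=3, L[3]='e', prepend. Next row=LF[3]=12
  step 5: row=12, L[12]='c', prepend. Next row=LF[12]=7
  step 6: row=7, L[7]='c', prepend. Next row=LF[7]=5
  step 7: row=5, L[5]='d', prepend. Next row=LF[5]=10
  step 8: row=10, L[10]='a', prepend. Next row=LF[10]=1
  step 9: row=1, L[1]='d', prepend. Next row=LF[1]=8
  step 10: row=8, L[8]='b', prepend. Next row=LF[8]=4
  step 11: row=4, L[4]='d', prepend. Next row=LF[4]=9
  step 12: row=9, L[9]='c', prepend. Next row=LF[9]=6
  step 13: row=6, L[6]='d', prepend. Next row=LF[6]=11
Reversed output: dcdbdadccebb$

Answer: dcdbdadccebb$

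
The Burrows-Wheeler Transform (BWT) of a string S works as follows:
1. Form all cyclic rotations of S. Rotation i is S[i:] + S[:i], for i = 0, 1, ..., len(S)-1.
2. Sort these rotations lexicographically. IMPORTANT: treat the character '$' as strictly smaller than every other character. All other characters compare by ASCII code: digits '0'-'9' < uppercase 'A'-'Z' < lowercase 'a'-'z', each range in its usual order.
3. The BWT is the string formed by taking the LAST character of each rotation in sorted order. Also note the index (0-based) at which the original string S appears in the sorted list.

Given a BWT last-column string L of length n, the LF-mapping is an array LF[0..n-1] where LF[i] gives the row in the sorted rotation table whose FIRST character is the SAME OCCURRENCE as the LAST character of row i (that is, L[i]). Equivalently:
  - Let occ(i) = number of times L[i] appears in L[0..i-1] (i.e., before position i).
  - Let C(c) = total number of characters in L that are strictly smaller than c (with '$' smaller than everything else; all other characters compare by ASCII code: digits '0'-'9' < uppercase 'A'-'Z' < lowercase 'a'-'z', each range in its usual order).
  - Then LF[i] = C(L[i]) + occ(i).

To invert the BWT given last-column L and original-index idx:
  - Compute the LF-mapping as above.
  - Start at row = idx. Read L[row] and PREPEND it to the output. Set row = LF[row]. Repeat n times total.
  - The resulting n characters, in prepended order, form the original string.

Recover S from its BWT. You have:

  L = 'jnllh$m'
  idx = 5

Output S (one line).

LF mapping: 2 6 3 4 1 0 5
Walk LF starting at row 5, prepending L[row]:
  step 1: row=5, L[5]='$', prepend. Next row=LF[5]=0
  step 2: row=0, L[0]='j', prepend. Next row=LF[0]=2
  step 3: row=2, L[2]='l', prepend. Next row=LF[2]=3
  step 4: row=3, L[3]='l', prepend. Next row=LF[3]=4
  step 5: row=4, L[4]='h', prepend. Next row=LF[4]=1
  step 6: row=1, L[1]='n', prepend. Next row=LF[1]=6
  step 7: row=6, L[6]='m', prepend. Next row=LF[6]=5
Reversed output: mnhllj$

Answer: mnhllj$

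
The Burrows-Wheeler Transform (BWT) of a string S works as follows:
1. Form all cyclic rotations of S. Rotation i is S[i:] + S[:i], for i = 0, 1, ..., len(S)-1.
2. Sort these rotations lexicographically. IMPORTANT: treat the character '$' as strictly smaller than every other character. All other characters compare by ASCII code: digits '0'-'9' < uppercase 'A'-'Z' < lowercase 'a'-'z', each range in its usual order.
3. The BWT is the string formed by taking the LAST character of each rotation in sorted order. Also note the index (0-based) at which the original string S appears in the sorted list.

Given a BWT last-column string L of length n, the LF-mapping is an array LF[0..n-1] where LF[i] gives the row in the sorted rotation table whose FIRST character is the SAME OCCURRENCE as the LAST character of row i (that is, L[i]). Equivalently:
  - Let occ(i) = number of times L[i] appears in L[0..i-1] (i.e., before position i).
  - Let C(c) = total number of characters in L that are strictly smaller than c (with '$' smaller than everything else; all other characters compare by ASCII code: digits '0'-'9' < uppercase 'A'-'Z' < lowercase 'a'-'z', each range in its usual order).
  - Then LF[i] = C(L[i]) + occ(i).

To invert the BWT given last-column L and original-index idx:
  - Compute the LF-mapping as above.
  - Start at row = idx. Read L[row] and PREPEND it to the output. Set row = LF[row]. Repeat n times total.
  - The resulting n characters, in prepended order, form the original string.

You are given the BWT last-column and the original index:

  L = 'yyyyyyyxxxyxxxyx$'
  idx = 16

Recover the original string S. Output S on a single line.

Answer: yyxyxyxyxyxxyyxy$

Derivation:
LF mapping: 8 9 10 11 12 13 14 1 2 3 15 4 5 6 16 7 0
Walk LF starting at row 16, prepending L[row]:
  step 1: row=16, L[16]='$', prepend. Next row=LF[16]=0
  step 2: row=0, L[0]='y', prepend. Next row=LF[0]=8
  step 3: row=8, L[8]='x', prepend. Next row=LF[8]=2
  step 4: row=2, L[2]='y', prepend. Next row=LF[2]=10
  step 5: row=10, L[10]='y', prepend. Next row=LF[10]=15
  step 6: row=15, L[15]='x', prepend. Next row=LF[15]=7
  step 7: row=7, L[7]='x', prepend. Next row=LF[7]=1
  step 8: row=1, L[1]='y', prepend. Next row=LF[1]=9
  step 9: row=9, L[9]='x', prepend. Next row=LF[9]=3
  step 10: row=3, L[3]='y', prepend. Next row=LF[3]=11
  step 11: row=11, L[11]='x', prepend. Next row=LF[11]=4
  step 12: row=4, L[4]='y', prepend. Next row=LF[4]=12
  step 13: row=12, L[12]='x', prepend. Next row=LF[12]=5
  step 14: row=5, L[5]='y', prepend. Next row=LF[5]=13
  step 15: row=13, L[13]='x', prepend. Next row=LF[13]=6
  step 16: row=6, L[6]='y', prepend. Next row=LF[6]=14
  step 17: row=14, L[14]='y', prepend. Next row=LF[14]=16
Reversed output: yyxyxyxyxyxxyyxy$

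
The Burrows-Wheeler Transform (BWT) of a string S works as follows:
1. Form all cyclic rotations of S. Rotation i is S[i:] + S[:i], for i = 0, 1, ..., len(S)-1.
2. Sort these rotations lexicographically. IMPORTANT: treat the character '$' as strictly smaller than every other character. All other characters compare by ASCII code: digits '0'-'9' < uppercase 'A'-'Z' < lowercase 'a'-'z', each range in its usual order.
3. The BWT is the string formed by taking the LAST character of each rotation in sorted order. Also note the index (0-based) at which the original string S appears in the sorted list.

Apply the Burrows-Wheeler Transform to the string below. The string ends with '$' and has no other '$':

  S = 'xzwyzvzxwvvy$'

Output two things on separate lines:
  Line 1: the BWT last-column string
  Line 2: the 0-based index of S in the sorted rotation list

Answer: ywvzxzz$vwyxv
7

Derivation:
All 13 rotations (rotation i = S[i:]+S[:i]):
  rot[0] = xzwyzvzxwvvy$
  rot[1] = zwyzvzxwvvy$x
  rot[2] = wyzvzxwvvy$xz
  rot[3] = yzvzxwvvy$xzw
  rot[4] = zvzxwvvy$xzwy
  rot[5] = vzxwvvy$xzwyz
  rot[6] = zxwvvy$xzwyzv
  rot[7] = xwvvy$xzwyzvz
  rot[8] = wvvy$xzwyzvzx
  rot[9] = vvy$xzwyzvzxw
  rot[10] = vy$xzwyzvzxwv
  rot[11] = y$xzwyzvzxwvv
  rot[12] = $xzwyzvzxwvvy
Sorted (with $ < everything):
  sorted[0] = $xzwyzvzxwvvy  (last char: 'y')
  sorted[1] = vvy$xzwyzvzxw  (last char: 'w')
  sorted[2] = vy$xzwyzvzxwv  (last char: 'v')
  sorted[3] = vzxwvvy$xzwyz  (last char: 'z')
  sorted[4] = wvvy$xzwyzvzx  (last char: 'x')
  sorted[5] = wyzvzxwvvy$xz  (last char: 'z')
  sorted[6] = xwvvy$xzwyzvz  (last char: 'z')
  sorted[7] = xzwyzvzxwvvy$  (last char: '$')
  sorted[8] = y$xzwyzvzxwvv  (last char: 'v')
  sorted[9] = yzvzxwvvy$xzw  (last char: 'w')
  sorted[10] = zvzxwvvy$xzwy  (last char: 'y')
  sorted[11] = zwyzvzxwvvy$x  (last char: 'x')
  sorted[12] = zxwvvy$xzwyzv  (last char: 'v')
Last column: ywvzxzz$vwyxv
Original string S is at sorted index 7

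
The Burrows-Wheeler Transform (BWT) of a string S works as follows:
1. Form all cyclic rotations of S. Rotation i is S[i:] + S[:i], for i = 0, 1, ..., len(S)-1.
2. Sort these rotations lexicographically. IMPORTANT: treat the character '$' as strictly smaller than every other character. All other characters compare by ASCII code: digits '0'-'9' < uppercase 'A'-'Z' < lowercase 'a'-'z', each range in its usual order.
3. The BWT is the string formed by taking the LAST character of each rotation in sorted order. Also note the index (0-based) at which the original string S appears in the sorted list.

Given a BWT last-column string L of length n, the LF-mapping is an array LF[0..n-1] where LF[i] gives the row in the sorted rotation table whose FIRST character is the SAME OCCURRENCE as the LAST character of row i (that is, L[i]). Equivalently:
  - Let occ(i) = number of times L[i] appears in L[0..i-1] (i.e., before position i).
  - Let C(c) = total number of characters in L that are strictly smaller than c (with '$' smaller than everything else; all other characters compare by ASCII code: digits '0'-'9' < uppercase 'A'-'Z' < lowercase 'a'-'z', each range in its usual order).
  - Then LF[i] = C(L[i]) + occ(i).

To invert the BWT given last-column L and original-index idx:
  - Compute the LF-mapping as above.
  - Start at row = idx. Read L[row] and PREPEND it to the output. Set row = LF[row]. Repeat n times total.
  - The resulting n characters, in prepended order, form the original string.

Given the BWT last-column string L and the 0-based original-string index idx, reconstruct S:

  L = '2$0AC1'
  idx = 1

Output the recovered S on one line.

Answer: 01CA2$

Derivation:
LF mapping: 3 0 1 4 5 2
Walk LF starting at row 1, prepending L[row]:
  step 1: row=1, L[1]='$', prepend. Next row=LF[1]=0
  step 2: row=0, L[0]='2', prepend. Next row=LF[0]=3
  step 3: row=3, L[3]='A', prepend. Next row=LF[3]=4
  step 4: row=4, L[4]='C', prepend. Next row=LF[4]=5
  step 5: row=5, L[5]='1', prepend. Next row=LF[5]=2
  step 6: row=2, L[2]='0', prepend. Next row=LF[2]=1
Reversed output: 01CA2$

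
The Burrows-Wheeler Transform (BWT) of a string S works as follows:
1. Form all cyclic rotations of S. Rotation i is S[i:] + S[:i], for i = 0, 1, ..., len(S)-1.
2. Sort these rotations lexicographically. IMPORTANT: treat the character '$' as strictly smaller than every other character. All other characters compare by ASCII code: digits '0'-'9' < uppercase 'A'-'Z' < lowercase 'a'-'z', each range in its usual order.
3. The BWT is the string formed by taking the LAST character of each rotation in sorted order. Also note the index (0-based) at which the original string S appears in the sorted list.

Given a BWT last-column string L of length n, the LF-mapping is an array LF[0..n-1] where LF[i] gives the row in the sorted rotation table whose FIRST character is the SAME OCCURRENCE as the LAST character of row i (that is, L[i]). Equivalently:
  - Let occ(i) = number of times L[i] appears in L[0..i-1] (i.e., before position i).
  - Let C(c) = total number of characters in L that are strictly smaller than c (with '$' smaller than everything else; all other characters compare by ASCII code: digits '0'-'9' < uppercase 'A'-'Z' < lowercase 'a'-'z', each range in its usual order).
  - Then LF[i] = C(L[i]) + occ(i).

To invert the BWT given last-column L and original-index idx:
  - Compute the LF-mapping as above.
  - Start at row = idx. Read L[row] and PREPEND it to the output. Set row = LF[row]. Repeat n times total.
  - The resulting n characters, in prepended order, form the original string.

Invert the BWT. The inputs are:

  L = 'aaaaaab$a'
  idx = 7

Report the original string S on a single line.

LF mapping: 1 2 3 4 5 6 8 0 7
Walk LF starting at row 7, prepending L[row]:
  step 1: row=7, L[7]='$', prepend. Next row=LF[7]=0
  step 2: row=0, L[0]='a', prepend. Next row=LF[0]=1
  step 3: row=1, L[1]='a', prepend. Next row=LF[1]=2
  step 4: row=2, L[2]='a', prepend. Next row=LF[2]=3
  step 5: row=3, L[3]='a', prepend. Next row=LF[3]=4
  step 6: row=4, L[4]='a', prepend. Next row=LF[4]=5
  step 7: row=5, L[5]='a', prepend. Next row=LF[5]=6
  step 8: row=6, L[6]='b', prepend. Next row=LF[6]=8
  step 9: row=8, L[8]='a', prepend. Next row=LF[8]=7
Reversed output: abaaaaaa$

Answer: abaaaaaa$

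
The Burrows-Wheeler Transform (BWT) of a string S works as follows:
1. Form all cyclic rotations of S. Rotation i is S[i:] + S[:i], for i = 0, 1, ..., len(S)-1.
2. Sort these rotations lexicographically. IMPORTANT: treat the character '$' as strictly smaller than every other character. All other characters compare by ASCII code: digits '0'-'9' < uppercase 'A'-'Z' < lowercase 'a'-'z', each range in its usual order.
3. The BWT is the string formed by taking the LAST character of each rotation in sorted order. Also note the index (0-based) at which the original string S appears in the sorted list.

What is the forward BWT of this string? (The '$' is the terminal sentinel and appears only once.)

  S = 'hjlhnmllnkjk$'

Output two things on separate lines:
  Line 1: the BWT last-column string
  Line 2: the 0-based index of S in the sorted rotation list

Answer: k$lkhjnjmlnlh
1

Derivation:
All 13 rotations (rotation i = S[i:]+S[:i]):
  rot[0] = hjlhnmllnkjk$
  rot[1] = jlhnmllnkjk$h
  rot[2] = lhnmllnkjk$hj
  rot[3] = hnmllnkjk$hjl
  rot[4] = nmllnkjk$hjlh
  rot[5] = mllnkjk$hjlhn
  rot[6] = llnkjk$hjlhnm
  rot[7] = lnkjk$hjlhnml
  rot[8] = nkjk$hjlhnmll
  rot[9] = kjk$hjlhnmlln
  rot[10] = jk$hjlhnmllnk
  rot[11] = k$hjlhnmllnkj
  rot[12] = $hjlhnmllnkjk
Sorted (with $ < everything):
  sorted[0] = $hjlhnmllnkjk  (last char: 'k')
  sorted[1] = hjlhnmllnkjk$  (last char: '$')
  sorted[2] = hnmllnkjk$hjl  (last char: 'l')
  sorted[3] = jk$hjlhnmllnk  (last char: 'k')
  sorted[4] = jlhnmllnkjk$h  (last char: 'h')
  sorted[5] = k$hjlhnmllnkj  (last char: 'j')
  sorted[6] = kjk$hjlhnmlln  (last char: 'n')
  sorted[7] = lhnmllnkjk$hj  (last char: 'j')
  sorted[8] = llnkjk$hjlhnm  (last char: 'm')
  sorted[9] = lnkjk$hjlhnml  (last char: 'l')
  sorted[10] = mllnkjk$hjlhn  (last char: 'n')
  sorted[11] = nkjk$hjlhnmll  (last char: 'l')
  sorted[12] = nmllnkjk$hjlh  (last char: 'h')
Last column: k$lkhjnjmlnlh
Original string S is at sorted index 1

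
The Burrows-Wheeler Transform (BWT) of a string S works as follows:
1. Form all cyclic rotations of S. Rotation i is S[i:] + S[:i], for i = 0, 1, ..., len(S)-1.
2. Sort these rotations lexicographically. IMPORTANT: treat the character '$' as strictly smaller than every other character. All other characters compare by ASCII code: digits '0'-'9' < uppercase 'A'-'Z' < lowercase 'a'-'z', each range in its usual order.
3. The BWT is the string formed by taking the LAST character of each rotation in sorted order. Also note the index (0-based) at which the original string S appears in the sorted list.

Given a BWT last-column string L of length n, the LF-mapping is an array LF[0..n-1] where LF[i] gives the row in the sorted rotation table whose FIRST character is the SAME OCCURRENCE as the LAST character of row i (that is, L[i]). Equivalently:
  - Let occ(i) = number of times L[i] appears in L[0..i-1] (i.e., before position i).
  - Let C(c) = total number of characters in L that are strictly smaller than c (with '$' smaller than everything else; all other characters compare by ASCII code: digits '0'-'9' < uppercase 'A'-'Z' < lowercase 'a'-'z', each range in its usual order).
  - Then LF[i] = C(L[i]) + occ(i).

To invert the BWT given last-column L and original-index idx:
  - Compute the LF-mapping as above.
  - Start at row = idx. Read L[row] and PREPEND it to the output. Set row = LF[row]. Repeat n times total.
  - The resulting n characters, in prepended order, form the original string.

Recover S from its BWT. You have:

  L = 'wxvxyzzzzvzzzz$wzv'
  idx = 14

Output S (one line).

Answer: zzxvzzzzxvvzwzzyw$

Derivation:
LF mapping: 4 6 1 7 8 9 10 11 12 2 13 14 15 16 0 5 17 3
Walk LF starting at row 14, prepending L[row]:
  step 1: row=14, L[14]='$', prepend. Next row=LF[14]=0
  step 2: row=0, L[0]='w', prepend. Next row=LF[0]=4
  step 3: row=4, L[4]='y', prepend. Next row=LF[4]=8
  step 4: row=8, L[8]='z', prepend. Next row=LF[8]=12
  step 5: row=12, L[12]='z', prepend. Next row=LF[12]=15
  step 6: row=15, L[15]='w', prepend. Next row=LF[15]=5
  step 7: row=5, L[5]='z', prepend. Next row=LF[5]=9
  step 8: row=9, L[9]='v', prepend. Next row=LF[9]=2
  step 9: row=2, L[2]='v', prepend. Next row=LF[2]=1
  step 10: row=1, L[1]='x', prepend. Next row=LF[1]=6
  step 11: row=6, L[6]='z', prepend. Next row=LF[6]=10
  step 12: row=10, L[10]='z', prepend. Next row=LF[10]=13
  step 13: row=13, L[13]='z', prepend. Next row=LF[13]=16
  step 14: row=16, L[16]='z', prepend. Next row=LF[16]=17
  step 15: row=17, L[17]='v', prepend. Next row=LF[17]=3
  step 16: row=3, L[3]='x', prepend. Next row=LF[3]=7
  step 17: row=7, L[7]='z', prepend. Next row=LF[7]=11
  step 18: row=11, L[11]='z', prepend. Next row=LF[11]=14
Reversed output: zzxvzzzzxvvzwzzyw$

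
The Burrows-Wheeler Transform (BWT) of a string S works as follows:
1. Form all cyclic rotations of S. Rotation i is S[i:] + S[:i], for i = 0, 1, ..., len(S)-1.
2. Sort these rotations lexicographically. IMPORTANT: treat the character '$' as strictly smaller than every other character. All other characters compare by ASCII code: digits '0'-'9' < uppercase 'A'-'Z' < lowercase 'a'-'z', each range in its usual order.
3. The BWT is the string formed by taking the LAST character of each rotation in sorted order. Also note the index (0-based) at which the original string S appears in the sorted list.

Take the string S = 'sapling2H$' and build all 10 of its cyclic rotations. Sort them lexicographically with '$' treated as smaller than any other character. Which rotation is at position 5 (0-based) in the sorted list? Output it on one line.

All 10 rotations (rotation i = S[i:]+S[:i]):
  rot[0] = sapling2H$
  rot[1] = apling2H$s
  rot[2] = pling2H$sa
  rot[3] = ling2H$sap
  rot[4] = ing2H$sapl
  rot[5] = ng2H$sapli
  rot[6] = g2H$saplin
  rot[7] = 2H$sapling
  rot[8] = H$sapling2
  rot[9] = $sapling2H
Sorted (with $ < everything):
  sorted[0] = $sapling2H
  sorted[1] = 2H$sapling
  sorted[2] = H$sapling2
  sorted[3] = apling2H$s
  sorted[4] = g2H$saplin
  sorted[5] = ing2H$sapl
  sorted[6] = ling2H$sap
  sorted[7] = ng2H$sapli
  sorted[8] = pling2H$sa
  sorted[9] = sapling2H$
sorted[5] = ing2H$sapl

Answer: ing2H$sapl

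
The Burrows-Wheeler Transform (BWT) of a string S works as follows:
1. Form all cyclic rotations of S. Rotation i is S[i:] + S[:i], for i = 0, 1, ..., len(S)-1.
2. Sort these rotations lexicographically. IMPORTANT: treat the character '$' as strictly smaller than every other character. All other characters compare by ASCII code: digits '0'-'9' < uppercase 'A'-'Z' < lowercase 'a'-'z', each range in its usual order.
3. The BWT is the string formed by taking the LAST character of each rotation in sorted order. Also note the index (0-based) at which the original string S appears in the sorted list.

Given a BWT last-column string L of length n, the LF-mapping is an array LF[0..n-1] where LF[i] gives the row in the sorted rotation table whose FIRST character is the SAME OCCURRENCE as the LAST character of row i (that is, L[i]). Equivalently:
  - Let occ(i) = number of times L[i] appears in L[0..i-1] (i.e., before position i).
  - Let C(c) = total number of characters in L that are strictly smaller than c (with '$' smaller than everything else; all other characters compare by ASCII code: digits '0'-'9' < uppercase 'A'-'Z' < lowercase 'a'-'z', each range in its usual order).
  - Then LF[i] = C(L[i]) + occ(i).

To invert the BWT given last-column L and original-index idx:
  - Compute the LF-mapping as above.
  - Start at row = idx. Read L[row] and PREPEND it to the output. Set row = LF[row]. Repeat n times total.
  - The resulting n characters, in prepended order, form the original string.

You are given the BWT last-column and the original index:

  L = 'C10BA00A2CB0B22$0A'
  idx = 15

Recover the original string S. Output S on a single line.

Answer: BAC2BA0A22B01000C$

Derivation:
LF mapping: 16 6 1 13 10 2 3 11 7 17 14 4 15 8 9 0 5 12
Walk LF starting at row 15, prepending L[row]:
  step 1: row=15, L[15]='$', prepend. Next row=LF[15]=0
  step 2: row=0, L[0]='C', prepend. Next row=LF[0]=16
  step 3: row=16, L[16]='0', prepend. Next row=LF[16]=5
  step 4: row=5, L[5]='0', prepend. Next row=LF[5]=2
  step 5: row=2, L[2]='0', prepend. Next row=LF[2]=1
  step 6: row=1, L[1]='1', prepend. Next row=LF[1]=6
  step 7: row=6, L[6]='0', prepend. Next row=LF[6]=3
  step 8: row=3, L[3]='B', prepend. Next row=LF[3]=13
  step 9: row=13, L[13]='2', prepend. Next row=LF[13]=8
  step 10: row=8, L[8]='2', prepend. Next row=LF[8]=7
  step 11: row=7, L[7]='A', prepend. Next row=LF[7]=11
  step 12: row=11, L[11]='0', prepend. Next row=LF[11]=4
  step 13: row=4, L[4]='A', prepend. Next row=LF[4]=10
  step 14: row=10, L[10]='B', prepend. Next row=LF[10]=14
  step 15: row=14, L[14]='2', prepend. Next row=LF[14]=9
  step 16: row=9, L[9]='C', prepend. Next row=LF[9]=17
  step 17: row=17, L[17]='A', prepend. Next row=LF[17]=12
  step 18: row=12, L[12]='B', prepend. Next row=LF[12]=15
Reversed output: BAC2BA0A22B01000C$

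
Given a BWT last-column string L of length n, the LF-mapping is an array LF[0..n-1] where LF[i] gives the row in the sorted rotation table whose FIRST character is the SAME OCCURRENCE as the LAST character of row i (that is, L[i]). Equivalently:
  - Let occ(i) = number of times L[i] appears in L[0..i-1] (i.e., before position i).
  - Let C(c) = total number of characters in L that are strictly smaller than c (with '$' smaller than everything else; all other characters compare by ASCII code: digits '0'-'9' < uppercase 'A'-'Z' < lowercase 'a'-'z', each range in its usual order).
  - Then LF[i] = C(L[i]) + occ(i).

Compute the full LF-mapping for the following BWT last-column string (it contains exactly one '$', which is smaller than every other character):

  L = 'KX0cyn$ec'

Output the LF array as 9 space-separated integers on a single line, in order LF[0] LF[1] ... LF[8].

Answer: 2 3 1 4 8 7 0 6 5

Derivation:
Char counts: '$':1, '0':1, 'K':1, 'X':1, 'c':2, 'e':1, 'n':1, 'y':1
C (first-col start): C('$')=0, C('0')=1, C('K')=2, C('X')=3, C('c')=4, C('e')=6, C('n')=7, C('y')=8
L[0]='K': occ=0, LF[0]=C('K')+0=2+0=2
L[1]='X': occ=0, LF[1]=C('X')+0=3+0=3
L[2]='0': occ=0, LF[2]=C('0')+0=1+0=1
L[3]='c': occ=0, LF[3]=C('c')+0=4+0=4
L[4]='y': occ=0, LF[4]=C('y')+0=8+0=8
L[5]='n': occ=0, LF[5]=C('n')+0=7+0=7
L[6]='$': occ=0, LF[6]=C('$')+0=0+0=0
L[7]='e': occ=0, LF[7]=C('e')+0=6+0=6
L[8]='c': occ=1, LF[8]=C('c')+1=4+1=5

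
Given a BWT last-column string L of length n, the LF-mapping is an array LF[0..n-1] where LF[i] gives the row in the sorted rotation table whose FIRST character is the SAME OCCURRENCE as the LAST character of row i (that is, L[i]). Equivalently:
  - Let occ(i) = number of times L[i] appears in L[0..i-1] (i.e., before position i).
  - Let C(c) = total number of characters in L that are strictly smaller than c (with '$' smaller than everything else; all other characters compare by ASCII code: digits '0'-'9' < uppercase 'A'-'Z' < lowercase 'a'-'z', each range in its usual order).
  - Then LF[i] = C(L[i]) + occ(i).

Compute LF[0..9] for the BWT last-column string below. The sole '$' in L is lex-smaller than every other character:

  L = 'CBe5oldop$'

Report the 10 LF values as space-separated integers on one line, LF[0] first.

Answer: 3 2 5 1 7 6 4 8 9 0

Derivation:
Char counts: '$':1, '5':1, 'B':1, 'C':1, 'd':1, 'e':1, 'l':1, 'o':2, 'p':1
C (first-col start): C('$')=0, C('5')=1, C('B')=2, C('C')=3, C('d')=4, C('e')=5, C('l')=6, C('o')=7, C('p')=9
L[0]='C': occ=0, LF[0]=C('C')+0=3+0=3
L[1]='B': occ=0, LF[1]=C('B')+0=2+0=2
L[2]='e': occ=0, LF[2]=C('e')+0=5+0=5
L[3]='5': occ=0, LF[3]=C('5')+0=1+0=1
L[4]='o': occ=0, LF[4]=C('o')+0=7+0=7
L[5]='l': occ=0, LF[5]=C('l')+0=6+0=6
L[6]='d': occ=0, LF[6]=C('d')+0=4+0=4
L[7]='o': occ=1, LF[7]=C('o')+1=7+1=8
L[8]='p': occ=0, LF[8]=C('p')+0=9+0=9
L[9]='$': occ=0, LF[9]=C('$')+0=0+0=0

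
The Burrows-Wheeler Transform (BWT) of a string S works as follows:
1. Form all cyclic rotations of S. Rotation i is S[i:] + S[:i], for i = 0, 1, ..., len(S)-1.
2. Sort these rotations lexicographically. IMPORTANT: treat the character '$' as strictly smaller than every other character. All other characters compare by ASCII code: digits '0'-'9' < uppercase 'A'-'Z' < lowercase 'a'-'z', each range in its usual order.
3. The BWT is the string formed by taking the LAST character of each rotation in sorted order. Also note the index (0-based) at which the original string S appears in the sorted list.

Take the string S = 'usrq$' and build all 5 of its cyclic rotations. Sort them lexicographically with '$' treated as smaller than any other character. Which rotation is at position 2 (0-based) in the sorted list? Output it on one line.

All 5 rotations (rotation i = S[i:]+S[:i]):
  rot[0] = usrq$
  rot[1] = srq$u
  rot[2] = rq$us
  rot[3] = q$usr
  rot[4] = $usrq
Sorted (with $ < everything):
  sorted[0] = $usrq
  sorted[1] = q$usr
  sorted[2] = rq$us
  sorted[3] = srq$u
  sorted[4] = usrq$
sorted[2] = rq$us

Answer: rq$us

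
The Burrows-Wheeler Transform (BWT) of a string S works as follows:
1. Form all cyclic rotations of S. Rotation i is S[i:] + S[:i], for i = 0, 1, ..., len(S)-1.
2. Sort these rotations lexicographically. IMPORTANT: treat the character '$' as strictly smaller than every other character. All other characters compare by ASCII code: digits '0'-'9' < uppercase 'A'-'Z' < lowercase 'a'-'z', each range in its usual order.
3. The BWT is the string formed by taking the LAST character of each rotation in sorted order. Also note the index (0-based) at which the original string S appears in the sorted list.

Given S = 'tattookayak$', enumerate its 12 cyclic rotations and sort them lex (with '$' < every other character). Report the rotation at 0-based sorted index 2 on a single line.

Answer: attookayak$t

Derivation:
All 12 rotations (rotation i = S[i:]+S[:i]):
  rot[0] = tattookayak$
  rot[1] = attookayak$t
  rot[2] = ttookayak$ta
  rot[3] = tookayak$tat
  rot[4] = ookayak$tatt
  rot[5] = okayak$tatto
  rot[6] = kayak$tattoo
  rot[7] = ayak$tattook
  rot[8] = yak$tattooka
  rot[9] = ak$tattookay
  rot[10] = k$tattookaya
  rot[11] = $tattookayak
Sorted (with $ < everything):
  sorted[0] = $tattookayak
  sorted[1] = ak$tattookay
  sorted[2] = attookayak$t
  sorted[3] = ayak$tattook
  sorted[4] = k$tattookaya
  sorted[5] = kayak$tattoo
  sorted[6] = okayak$tatto
  sorted[7] = ookayak$tatt
  sorted[8] = tattookayak$
  sorted[9] = tookayak$tat
  sorted[10] = ttookayak$ta
  sorted[11] = yak$tattooka
sorted[2] = attookayak$t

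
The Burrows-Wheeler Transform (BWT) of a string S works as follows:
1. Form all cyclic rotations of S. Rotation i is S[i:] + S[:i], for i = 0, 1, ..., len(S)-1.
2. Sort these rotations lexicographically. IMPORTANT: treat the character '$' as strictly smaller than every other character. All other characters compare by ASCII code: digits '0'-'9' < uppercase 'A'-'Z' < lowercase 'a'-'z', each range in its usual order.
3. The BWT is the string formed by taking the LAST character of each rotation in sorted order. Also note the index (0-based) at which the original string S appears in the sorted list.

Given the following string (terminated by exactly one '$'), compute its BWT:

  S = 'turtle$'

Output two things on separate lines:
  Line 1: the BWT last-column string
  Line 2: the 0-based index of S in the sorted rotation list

All 7 rotations (rotation i = S[i:]+S[:i]):
  rot[0] = turtle$
  rot[1] = urtle$t
  rot[2] = rtle$tu
  rot[3] = tle$tur
  rot[4] = le$turt
  rot[5] = e$turtl
  rot[6] = $turtle
Sorted (with $ < everything):
  sorted[0] = $turtle  (last char: 'e')
  sorted[1] = e$turtl  (last char: 'l')
  sorted[2] = le$turt  (last char: 't')
  sorted[3] = rtle$tu  (last char: 'u')
  sorted[4] = tle$tur  (last char: 'r')
  sorted[5] = turtle$  (last char: '$')
  sorted[6] = urtle$t  (last char: 't')
Last column: eltur$t
Original string S is at sorted index 5

Answer: eltur$t
5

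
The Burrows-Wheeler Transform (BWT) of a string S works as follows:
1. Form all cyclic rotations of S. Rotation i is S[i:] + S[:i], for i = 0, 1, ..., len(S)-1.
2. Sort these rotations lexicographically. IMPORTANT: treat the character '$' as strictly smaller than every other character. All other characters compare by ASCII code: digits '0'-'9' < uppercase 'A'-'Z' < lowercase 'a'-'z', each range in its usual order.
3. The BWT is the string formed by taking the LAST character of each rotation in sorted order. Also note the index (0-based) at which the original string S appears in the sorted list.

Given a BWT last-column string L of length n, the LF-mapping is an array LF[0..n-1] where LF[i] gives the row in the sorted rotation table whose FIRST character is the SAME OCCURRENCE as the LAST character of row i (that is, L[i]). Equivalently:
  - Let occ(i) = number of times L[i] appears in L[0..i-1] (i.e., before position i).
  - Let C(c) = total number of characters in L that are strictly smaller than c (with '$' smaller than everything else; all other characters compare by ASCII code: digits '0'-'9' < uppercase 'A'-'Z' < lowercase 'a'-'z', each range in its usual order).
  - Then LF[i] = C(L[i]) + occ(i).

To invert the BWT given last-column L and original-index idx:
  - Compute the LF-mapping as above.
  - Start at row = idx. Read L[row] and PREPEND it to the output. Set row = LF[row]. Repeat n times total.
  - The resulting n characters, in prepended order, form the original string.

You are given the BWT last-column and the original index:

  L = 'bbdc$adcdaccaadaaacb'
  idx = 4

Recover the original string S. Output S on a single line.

LF mapping: 8 9 16 11 0 1 17 12 18 2 13 14 3 4 19 5 6 7 15 10
Walk LF starting at row 4, prepending L[row]:
  step 1: row=4, L[4]='$', prepend. Next row=LF[4]=0
  step 2: row=0, L[0]='b', prepend. Next row=LF[0]=8
  step 3: row=8, L[8]='d', prepend. Next row=LF[8]=18
  step 4: row=18, L[18]='c', prepend. Next row=LF[18]=15
  step 5: row=15, L[15]='a', prepend. Next row=LF[15]=5
  step 6: row=5, L[5]='a', prepend. Next row=LF[5]=1
  step 7: row=1, L[1]='b', prepend. Next row=LF[1]=9
  step 8: row=9, L[9]='a', prepend. Next row=LF[9]=2
  step 9: row=2, L[2]='d', prepend. Next row=LF[2]=16
  step 10: row=16, L[16]='a', prepend. Next row=LF[16]=6
  step 11: row=6, L[6]='d', prepend. Next row=LF[6]=17
  step 12: row=17, L[17]='a', prepend. Next row=LF[17]=7
  step 13: row=7, L[7]='c', prepend. Next row=LF[7]=12
  step 14: row=12, L[12]='a', prepend. Next row=LF[12]=3
  step 15: row=3, L[3]='c', prepend. Next row=LF[3]=11
  step 16: row=11, L[11]='c', prepend. Next row=LF[11]=14
  step 17: row=14, L[14]='d', prepend. Next row=LF[14]=19
  step 18: row=19, L[19]='b', prepend. Next row=LF[19]=10
  step 19: row=10, L[10]='c', prepend. Next row=LF[10]=13
  step 20: row=13, L[13]='a', prepend. Next row=LF[13]=4
Reversed output: acbdccacadadabaacdb$

Answer: acbdccacadadabaacdb$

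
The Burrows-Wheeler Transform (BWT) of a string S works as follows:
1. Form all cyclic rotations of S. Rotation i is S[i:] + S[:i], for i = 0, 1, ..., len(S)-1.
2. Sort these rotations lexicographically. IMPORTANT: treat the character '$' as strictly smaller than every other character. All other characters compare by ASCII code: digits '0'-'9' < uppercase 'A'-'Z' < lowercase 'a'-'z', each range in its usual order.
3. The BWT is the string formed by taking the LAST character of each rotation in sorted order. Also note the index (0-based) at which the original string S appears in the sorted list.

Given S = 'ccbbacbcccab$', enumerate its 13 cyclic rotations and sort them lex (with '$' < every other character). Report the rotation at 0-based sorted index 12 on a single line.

Answer: cccab$ccbbacb

Derivation:
All 13 rotations (rotation i = S[i:]+S[:i]):
  rot[0] = ccbbacbcccab$
  rot[1] = cbbacbcccab$c
  rot[2] = bbacbcccab$cc
  rot[3] = bacbcccab$ccb
  rot[4] = acbcccab$ccbb
  rot[5] = cbcccab$ccbba
  rot[6] = bcccab$ccbbac
  rot[7] = cccab$ccbbacb
  rot[8] = ccab$ccbbacbc
  rot[9] = cab$ccbbacbcc
  rot[10] = ab$ccbbacbccc
  rot[11] = b$ccbbacbccca
  rot[12] = $ccbbacbcccab
Sorted (with $ < everything):
  sorted[0] = $ccbbacbcccab
  sorted[1] = ab$ccbbacbccc
  sorted[2] = acbcccab$ccbb
  sorted[3] = b$ccbbacbccca
  sorted[4] = bacbcccab$ccb
  sorted[5] = bbacbcccab$cc
  sorted[6] = bcccab$ccbbac
  sorted[7] = cab$ccbbacbcc
  sorted[8] = cbbacbcccab$c
  sorted[9] = cbcccab$ccbba
  sorted[10] = ccab$ccbbacbc
  sorted[11] = ccbbacbcccab$
  sorted[12] = cccab$ccbbacb
sorted[12] = cccab$ccbbacb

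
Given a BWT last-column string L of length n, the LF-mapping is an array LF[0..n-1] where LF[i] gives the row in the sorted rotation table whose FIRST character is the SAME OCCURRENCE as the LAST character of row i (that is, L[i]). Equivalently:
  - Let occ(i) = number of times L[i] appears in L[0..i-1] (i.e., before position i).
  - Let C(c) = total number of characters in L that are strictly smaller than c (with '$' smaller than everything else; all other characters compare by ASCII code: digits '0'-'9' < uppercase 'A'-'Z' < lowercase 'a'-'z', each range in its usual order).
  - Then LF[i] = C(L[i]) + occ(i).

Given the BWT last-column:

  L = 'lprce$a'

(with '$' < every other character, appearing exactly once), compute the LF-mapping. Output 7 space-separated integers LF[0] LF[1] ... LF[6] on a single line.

Answer: 4 5 6 2 3 0 1

Derivation:
Char counts: '$':1, 'a':1, 'c':1, 'e':1, 'l':1, 'p':1, 'r':1
C (first-col start): C('$')=0, C('a')=1, C('c')=2, C('e')=3, C('l')=4, C('p')=5, C('r')=6
L[0]='l': occ=0, LF[0]=C('l')+0=4+0=4
L[1]='p': occ=0, LF[1]=C('p')+0=5+0=5
L[2]='r': occ=0, LF[2]=C('r')+0=6+0=6
L[3]='c': occ=0, LF[3]=C('c')+0=2+0=2
L[4]='e': occ=0, LF[4]=C('e')+0=3+0=3
L[5]='$': occ=0, LF[5]=C('$')+0=0+0=0
L[6]='a': occ=0, LF[6]=C('a')+0=1+0=1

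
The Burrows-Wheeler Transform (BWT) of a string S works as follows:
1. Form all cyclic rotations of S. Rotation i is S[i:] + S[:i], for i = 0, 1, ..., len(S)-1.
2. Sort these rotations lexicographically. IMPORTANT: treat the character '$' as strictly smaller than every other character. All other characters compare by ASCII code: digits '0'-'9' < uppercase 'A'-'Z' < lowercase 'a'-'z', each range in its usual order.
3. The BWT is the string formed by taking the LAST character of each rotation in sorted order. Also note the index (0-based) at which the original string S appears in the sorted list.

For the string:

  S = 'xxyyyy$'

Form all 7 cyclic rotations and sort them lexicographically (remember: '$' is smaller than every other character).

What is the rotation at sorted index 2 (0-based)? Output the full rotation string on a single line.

All 7 rotations (rotation i = S[i:]+S[:i]):
  rot[0] = xxyyyy$
  rot[1] = xyyyy$x
  rot[2] = yyyy$xx
  rot[3] = yyy$xxy
  rot[4] = yy$xxyy
  rot[5] = y$xxyyy
  rot[6] = $xxyyyy
Sorted (with $ < everything):
  sorted[0] = $xxyyyy
  sorted[1] = xxyyyy$
  sorted[2] = xyyyy$x
  sorted[3] = y$xxyyy
  sorted[4] = yy$xxyy
  sorted[5] = yyy$xxy
  sorted[6] = yyyy$xx
sorted[2] = xyyyy$x

Answer: xyyyy$x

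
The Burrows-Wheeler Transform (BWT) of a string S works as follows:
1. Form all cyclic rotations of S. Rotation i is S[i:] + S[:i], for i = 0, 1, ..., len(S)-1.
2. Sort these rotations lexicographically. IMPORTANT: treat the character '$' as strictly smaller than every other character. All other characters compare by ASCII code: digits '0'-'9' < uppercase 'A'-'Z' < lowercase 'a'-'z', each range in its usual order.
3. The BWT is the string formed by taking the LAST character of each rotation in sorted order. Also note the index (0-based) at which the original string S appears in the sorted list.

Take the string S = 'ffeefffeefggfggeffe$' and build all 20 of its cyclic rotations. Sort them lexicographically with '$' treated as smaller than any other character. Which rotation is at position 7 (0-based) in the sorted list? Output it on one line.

All 20 rotations (rotation i = S[i:]+S[:i]):
  rot[0] = ffeefffeefggfggeffe$
  rot[1] = feefffeefggfggeffe$f
  rot[2] = eefffeefggfggeffe$ff
  rot[3] = efffeefggfggeffe$ffe
  rot[4] = fffeefggfggeffe$ffee
  rot[5] = ffeefggfggeffe$ffeef
  rot[6] = feefggfggeffe$ffeeff
  rot[7] = eefggfggeffe$ffeefff
  rot[8] = efggfggeffe$ffeefffe
  rot[9] = fggfggeffe$ffeefffee
  rot[10] = ggfggeffe$ffeefffeef
  rot[11] = gfggeffe$ffeefffeefg
  rot[12] = fggeffe$ffeefffeefgg
  rot[13] = ggeffe$ffeefffeefggf
  rot[14] = geffe$ffeefffeefggfg
  rot[15] = effe$ffeefffeefggfgg
  rot[16] = ffe$ffeefffeefggfgge
  rot[17] = fe$ffeefffeefggfggef
  rot[18] = e$ffeefffeefggfggeff
  rot[19] = $ffeefffeefggfggeffe
Sorted (with $ < everything):
  sorted[0] = $ffeefffeefggfggeffe
  sorted[1] = e$ffeefffeefggfggeff
  sorted[2] = eefffeefggfggeffe$ff
  sorted[3] = eefggfggeffe$ffeefff
  sorted[4] = effe$ffeefffeefggfgg
  sorted[5] = efffeefggfggeffe$ffe
  sorted[6] = efggfggeffe$ffeefffe
  sorted[7] = fe$ffeefffeefggfggef
  sorted[8] = feefffeefggfggeffe$f
  sorted[9] = feefggfggeffe$ffeeff
  sorted[10] = ffe$ffeefffeefggfgge
  sorted[11] = ffeefffeefggfggeffe$
  sorted[12] = ffeefggfggeffe$ffeef
  sorted[13] = fffeefggfggeffe$ffee
  sorted[14] = fggeffe$ffeefffeefgg
  sorted[15] = fggfggeffe$ffeefffee
  sorted[16] = geffe$ffeefffeefggfg
  sorted[17] = gfggeffe$ffeefffeefg
  sorted[18] = ggeffe$ffeefffeefggf
  sorted[19] = ggfggeffe$ffeefffeef
sorted[7] = fe$ffeefffeefggfggef

Answer: fe$ffeefffeefggfggef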